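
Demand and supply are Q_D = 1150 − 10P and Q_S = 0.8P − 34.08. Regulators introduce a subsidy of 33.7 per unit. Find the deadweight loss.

In inverse form: demand P = 115 − 0.1Q, supply P = 42.6 + 1.25Q.
Competitive equilibrium: 115 − 0.1Q = 42.6 + 1.25Q → Q* = 53.6296, P* = 109.637.
The subsidy lowers effective supply by 33.7: P = 8.9 + 1.25Q.
New quantity: 115 − 0.1Q = 8.9 + 1.25Q → Q' = 78.5926.
Overproduction ΔQ = 78.5926 − 53.6296 = 24.963; wedge = subsidy = 33.7.
Deadweight loss = ½ × 24.963 × 33.7 = 420.63.

420.63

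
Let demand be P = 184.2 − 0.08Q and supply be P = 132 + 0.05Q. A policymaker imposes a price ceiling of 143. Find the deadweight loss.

2142.15

Competitive equilibrium: 184.2 − 0.08Q = 132 + 0.05Q → Q* = 401.5385, P* = 152.0769.
At the ceiling P = 143, quantity supplied = (143 − 132)/0.05 = 220.
Willingness to pay at Q' = 220: 184.2 − 0.08·220 = 166.6.
ΔQ = 401.5385 − 220 = 181.5385; wedge = 166.6 − 143 = 23.6.
The triangle = ½ × 181.5385 × 23.6 = 2142.15.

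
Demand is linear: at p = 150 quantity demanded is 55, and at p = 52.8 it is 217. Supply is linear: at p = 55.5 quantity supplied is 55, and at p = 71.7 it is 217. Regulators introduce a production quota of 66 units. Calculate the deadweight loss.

Demand slope = (52.8 − 150)/(217 − 55) = −0.6, so p = 183 − 0.6q.
Supply slope = (71.7 − 55.5)/(217 − 55) = 0.1, so p = 50 + 0.1q.
Competitive equilibrium: 183 − 0.6q = 50 + 0.1q → q* = 190, p* = 69.
At q = 66: demand price = 183 − 0.6·66 = 143.4; supply price = 50 + 0.1·66 = 56.6.
Δq = 190 − 66 = 124; wedge = 143.4 − 56.6 = 86.8.
Welfare loss = ½ × 124 × 86.8 = 5381.60.

5381.60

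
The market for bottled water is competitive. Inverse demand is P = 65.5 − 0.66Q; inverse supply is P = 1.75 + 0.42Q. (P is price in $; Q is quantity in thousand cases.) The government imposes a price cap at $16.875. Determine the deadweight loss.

$286.05 thousand

Competitive equilibrium: 65.5 − 0.66Q = 1.75 + 0.42Q → Q* = 59.0278, P* = 26.5417.
At the ceiling P = 16.875, quantity supplied = (16.875 − 1.75)/0.42 = 36.0119.
Willingness to pay at Q' = 36.0119: 65.5 − 0.66·36.0119 = 41.7321.
ΔQ = 59.0278 − 36.0119 = 23.0159; wedge = 41.7321 − 16.875 = 24.8571.
DWL = ½ × 23.0159 × 24.8571 = $286.05 thousand.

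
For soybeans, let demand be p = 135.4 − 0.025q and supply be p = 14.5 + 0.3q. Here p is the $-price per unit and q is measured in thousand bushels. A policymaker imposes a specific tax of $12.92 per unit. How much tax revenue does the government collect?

$4292.62 thousand

Competitive equilibrium: 135.4 − 0.025q = 14.5 + 0.3q → q* = 372, p* = 126.1.
With the tax, the buyer price exceeds the seller price by 12.92: (135.4 − 0.025q) − (14.5 + 0.3q) = 12.92 → q' = 332.2462.
Tax revenue = 12.92 × 332.2462 = $4292.62 thousand.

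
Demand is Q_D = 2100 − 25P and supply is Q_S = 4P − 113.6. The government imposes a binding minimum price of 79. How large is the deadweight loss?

In inverse form: demand P = 84 − 0.04Q, supply P = 28.4 + 0.25Q.
Competitive equilibrium: 84 − 0.04Q = 28.4 + 0.25Q → Q* = 191.7241, P* = 76.331.
At the floor P = 79, quantity demanded = (84 − 79)/0.04 = 125.
Sellers' marginal cost at Q' = 125: 28.4 + 0.25·125 = 59.65.
ΔQ = 191.7241 − 125 = 66.7241; wedge = 79 − 59.65 = 19.35.
The triangle = ½ × 66.7241 × 19.35 = 645.56.

645.56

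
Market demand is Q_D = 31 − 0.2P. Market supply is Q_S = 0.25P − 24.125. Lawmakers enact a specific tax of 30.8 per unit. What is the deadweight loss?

52.70

In inverse form: demand P = 155 − 5Q, supply P = 96.5 + 4Q.
Competitive equilibrium: 155 − 5Q = 96.5 + 4Q → Q* = 6.5, P* = 122.5.
With the tax, the buyer price exceeds the seller price by 30.8: (155 − 5Q) − (96.5 + 4Q) = 30.8 → Q' = 3.0778.
ΔQ = 6.5 − 3.0778 = 3.4222; the wedge equals the tax, 30.8.
DWL = ½ × 3.4222 × 30.8 = 52.70.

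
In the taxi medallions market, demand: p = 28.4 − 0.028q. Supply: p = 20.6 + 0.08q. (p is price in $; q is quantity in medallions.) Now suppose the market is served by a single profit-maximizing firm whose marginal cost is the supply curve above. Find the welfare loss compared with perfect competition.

Competitive equilibrium: 28.4 − 0.028q = 20.6 + 0.08q → q* = 72.2222, p* = 26.3778.
Marginal revenue: MR = 28.4 − 0.056q. Set MR = MC: 28.4 − 0.056q = 20.6 + 0.08q → q_m = 57.3529.
Price p_m = 28.4 − 0.028·57.3529 = 26.7941; MC(q_m) = 20.6 + 0.08·57.3529 = 25.1882.
Competitive q* = 72.2222, so Δq = 14.8693; wedge = 26.7941 − 25.1882 = 1.6059.
The triangle = ½ × 14.8693 × 1.6059 = $11.94.

$11.94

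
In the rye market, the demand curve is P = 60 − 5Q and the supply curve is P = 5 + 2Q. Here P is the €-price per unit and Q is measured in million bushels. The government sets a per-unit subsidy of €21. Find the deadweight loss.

€31.50 million

Competitive equilibrium: 60 − 5Q = 5 + 2Q → Q* = 7.8571, P* = 20.7143.
The subsidy lowers effective supply by 21: P = 2Q − 16.
New quantity: 60 − 5Q = 2Q − 16 → Q' = 10.8571.
Overproduction ΔQ = 10.8571 − 7.8571 = 3; wedge = subsidy = 21.
Deadweight loss = ½ × 3 × 21 = €31.50 million.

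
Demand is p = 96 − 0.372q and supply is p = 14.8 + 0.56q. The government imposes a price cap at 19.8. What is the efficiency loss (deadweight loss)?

Competitive equilibrium: 96 − 0.372q = 14.8 + 0.56q → q* = 87.1245, p* = 63.5897.
At the ceiling p = 19.8, quantity supplied = (19.8 − 14.8)/0.56 = 8.9286.
Willingness to pay at q' = 8.9286: 96 − 0.372·8.9286 = 92.6786.
Δq = 87.1245 − 8.9286 = 78.1959; wedge = 92.6786 − 19.8 = 72.8786.
The triangle = ½ × 78.1959 × 72.8786 = 2849.40.

2849.40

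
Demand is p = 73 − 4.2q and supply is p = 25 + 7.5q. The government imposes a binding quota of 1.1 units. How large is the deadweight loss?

52.74

Competitive equilibrium: 73 − 4.2q = 25 + 7.5q → q* = 4.1026, p* = 55.7692.
At q = 1.1: demand price = 73 − 4.2·1.1 = 68.38; supply price = 25 + 7.5·1.1 = 33.25.
Δq = 4.1026 − 1.1 = 3.0026; wedge = 68.38 − 33.25 = 35.13.
DWL = ½ × 3.0026 × 35.13 = 52.74.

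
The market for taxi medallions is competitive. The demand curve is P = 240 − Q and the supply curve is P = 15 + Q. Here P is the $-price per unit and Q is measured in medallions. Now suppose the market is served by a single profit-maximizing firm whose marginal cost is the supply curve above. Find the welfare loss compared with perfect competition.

$1406.25

Competitive equilibrium: 240 − Q = 15 + Q → Q* = 112.5, P* = 127.5.
Marginal revenue: MR = 240 − 2Q. Set MR = MC: 240 − 2Q = 15 + Q → Q_m = 75.
Price P_m = 240 − 1·75 = 165; MC(Q_m) = 15 + 1·75 = 90.
Competitive Q* = 112.5, so ΔQ = 37.5; wedge = 165 − 90 = 75.
Deadweight loss = ½ × 37.5 × 75 = $1406.25.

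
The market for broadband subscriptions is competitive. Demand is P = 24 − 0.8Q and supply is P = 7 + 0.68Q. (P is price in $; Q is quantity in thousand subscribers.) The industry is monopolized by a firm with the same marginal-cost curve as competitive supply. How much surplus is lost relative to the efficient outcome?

Competitive equilibrium: 24 − 0.8Q = 7 + 0.68Q → Q* = 11.4865, P* = 14.8108.
Marginal revenue: MR = 24 − 1.6Q. Set MR = MC: 24 − 1.6Q = 7 + 0.68Q → Q_m = 7.4561.
Price P_m = 24 − 0.8·7.4561 = 18.0351; MC(Q_m) = 7 + 0.68·7.4561 = 12.0701.
Competitive Q* = 11.4865, so ΔQ = 4.0304; wedge = 18.0351 − 12.0701 = 5.965.
Welfare loss = ½ × 4.0304 × 5.965 = $12.02 thousand.

$12.02 thousand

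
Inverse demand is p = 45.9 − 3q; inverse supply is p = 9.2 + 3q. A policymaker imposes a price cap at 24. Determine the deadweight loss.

4.20

Competitive equilibrium: 45.9 − 3q = 9.2 + 3q → q* = 6.1167, p* = 27.55.
At the ceiling p = 24, quantity supplied = (24 − 9.2)/3 = 4.9333.
Willingness to pay at q' = 4.9333: 45.9 − 3·4.9333 = 31.1001.
Δq = 6.1167 − 4.9333 = 1.1834; wedge = 31.1001 − 24 = 7.1001.
Welfare loss = ½ × 1.1834 × 7.1001 = 4.20.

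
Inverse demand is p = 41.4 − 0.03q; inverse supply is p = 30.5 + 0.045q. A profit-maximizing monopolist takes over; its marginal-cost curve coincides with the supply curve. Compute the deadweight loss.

Competitive equilibrium: 41.4 − 0.03q = 30.5 + 0.045q → q* = 145.3333, p* = 37.04.
Marginal revenue: MR = 41.4 − 0.06q. Set MR = MC: 41.4 − 0.06q = 30.5 + 0.045q → q_m = 103.8095.
Price p_m = 41.4 − 0.03·103.8095 = 38.2857; MC(q_m) = 30.5 + 0.045·103.8095 = 35.1714.
Competitive q* = 145.3333, so Δq = 41.5238; wedge = 38.2857 − 35.1714 = 3.1143.
DWL = ½ × 41.5238 × 3.1143 = 64.66.

64.66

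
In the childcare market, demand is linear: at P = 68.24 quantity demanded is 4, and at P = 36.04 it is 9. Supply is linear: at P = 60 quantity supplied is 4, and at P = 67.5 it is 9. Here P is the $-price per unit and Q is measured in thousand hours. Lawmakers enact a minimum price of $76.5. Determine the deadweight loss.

$21.38 thousand

Demand slope = (36.04 − 68.24)/(9 − 4) = −6.44, so P = 94 − 6.44Q.
Supply slope = (67.5 − 60)/(9 − 4) = 1.5, so P = 54 + 1.5Q.
Competitive equilibrium: 94 − 6.44Q = 54 + 1.5Q → Q* = 5.0378, P* = 61.5567.
At the floor P = 76.5, quantity demanded = (94 − 76.5)/6.44 = 2.7174.
Sellers' marginal cost at Q' = 2.7174: 54 + 1.5·2.7174 = 58.0761.
ΔQ = 5.0378 − 2.7174 = 2.3204; wedge = 76.5 − 58.0761 = 18.4239.
DWL = ½ × 2.3204 × 18.4239 = $21.38 thousand.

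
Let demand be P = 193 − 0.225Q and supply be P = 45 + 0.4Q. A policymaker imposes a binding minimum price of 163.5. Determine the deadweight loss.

3490.67

Competitive equilibrium: 193 − 0.225Q = 45 + 0.4Q → Q* = 236.8, P* = 139.72.
At the floor P = 163.5, quantity demanded = (193 − 163.5)/0.225 = 131.1111.
Sellers' marginal cost at Q' = 131.1111: 45 + 0.4·131.1111 = 97.4444.
ΔQ = 236.8 − 131.1111 = 105.6889; wedge = 163.5 − 97.4444 = 66.0556.
Deadweight loss = ½ × 105.6889 × 66.0556 = 3490.67.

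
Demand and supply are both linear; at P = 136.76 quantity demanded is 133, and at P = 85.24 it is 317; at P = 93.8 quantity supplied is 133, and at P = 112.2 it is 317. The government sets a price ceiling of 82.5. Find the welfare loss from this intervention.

Demand slope = (85.24 − 136.76)/(317 − 133) = −0.28, so P = 174 − 0.28Q.
Supply slope = (112.2 − 93.8)/(317 − 133) = 0.1, so P = 80.5 + 0.1Q.
Competitive equilibrium: 174 − 0.28Q = 80.5 + 0.1Q → Q* = 246.0526, P* = 105.1053.
At the ceiling P = 82.5, quantity supplied = (82.5 − 80.5)/0.1 = 20.
Willingness to pay at Q' = 20: 174 − 0.28·20 = 168.4.
ΔQ = 246.0526 − 20 = 226.0526; wedge = 168.4 − 82.5 = 85.9.
Deadweight loss = ½ × 226.0526 × 85.9 = 9708.96.

9708.96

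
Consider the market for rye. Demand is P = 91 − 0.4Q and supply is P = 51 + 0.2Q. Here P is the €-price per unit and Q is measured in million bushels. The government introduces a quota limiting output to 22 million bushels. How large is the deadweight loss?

Competitive equilibrium: 91 − 0.4Q = 51 + 0.2Q → Q* = 66.6667, P* = 64.3333.
At Q = 22: demand price = 91 − 0.4·22 = 82.2; supply price = 51 + 0.2·22 = 55.4.
ΔQ = 66.6667 − 22 = 44.6667; wedge = 82.2 − 55.4 = 26.8.
The triangle = ½ × 44.6667 × 26.8 = €598.53 million.

€598.53 million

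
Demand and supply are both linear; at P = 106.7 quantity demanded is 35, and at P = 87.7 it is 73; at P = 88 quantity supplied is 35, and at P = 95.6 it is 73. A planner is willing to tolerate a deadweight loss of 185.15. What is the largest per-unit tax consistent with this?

Demand slope = (87.7 − 106.7)/(73 − 35) = −0.5, so P = 124.2 − 0.5Q.
Supply slope = (95.6 − 88)/(73 − 35) = 0.2, so P = 81 + 0.2Q.
Competitive equilibrium: 124.2 − 0.5Q = 81 + 0.2Q → Q* = 61.7143, P* = 93.3429.
A tax t gives ΔQ = t/0.7 and wedge t, so DWL = t²/1.4.
t²/1.4 = 185.15 → t² = 259.21 → t = 16.1.

16.1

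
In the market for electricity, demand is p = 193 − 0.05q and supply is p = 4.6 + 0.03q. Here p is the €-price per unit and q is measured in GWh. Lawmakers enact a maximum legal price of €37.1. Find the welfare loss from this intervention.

€64685.44

Competitive equilibrium: 193 − 0.05q = 4.6 + 0.03q → q* = 2355, p* = 75.25.
At the ceiling p = 37.1, quantity supplied = (37.1 − 4.6)/0.03 = 1083.33333.
Willingness to pay at q' = 1083.33333: 193 − 0.05·1083.33333 = 138.83333.
Δq = 2355 − 1083.33333 = 1271.66667; wedge = 138.83333 − 37.1 = 101.73333.
Welfare loss = ½ × 1271.66667 × 101.73333 = €64685.44.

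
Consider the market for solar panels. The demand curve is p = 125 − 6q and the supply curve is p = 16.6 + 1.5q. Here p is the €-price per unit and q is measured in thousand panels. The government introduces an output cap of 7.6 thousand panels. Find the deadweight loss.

Competitive equilibrium: 125 − 6q = 16.6 + 1.5q → q* = 14.4533, p* = 38.28.
At q = 7.6: demand price = 125 − 6·7.6 = 79.4; supply price = 16.6 + 1.5·7.6 = 28.
Δq = 14.4533 − 7.6 = 6.8533; wedge = 79.4 − 28 = 51.4.
DWL = ½ × 6.8533 × 51.4 = €176.13 thousand.

€176.13 thousand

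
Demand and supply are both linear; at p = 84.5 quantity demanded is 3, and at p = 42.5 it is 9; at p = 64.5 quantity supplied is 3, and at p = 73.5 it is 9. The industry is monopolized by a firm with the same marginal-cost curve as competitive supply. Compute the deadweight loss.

Demand slope = (42.5 − 84.5)/(9 − 3) = −7, so p = 105.5 − 7q.
Supply slope = (73.5 − 64.5)/(9 − 3) = 1.5, so p = 60 + 1.5q.
Competitive equilibrium: 105.5 − 7q = 60 + 1.5q → q* = 5.3529, p* = 68.0294.
Marginal revenue: MR = 105.5 − 14q. Set MR = MC: 105.5 − 14q = 60 + 1.5q → q_m = 2.9355.
Price p_m = 105.5 − 7·2.9355 = 84.9515; MC(q_m) = 60 + 1.5·2.9355 = 64.4033.
Competitive q* = 5.3529, so Δq = 2.4174; wedge = 84.9515 − 64.4033 = 20.5482.
Deadweight loss = ½ × 2.4174 × 20.5482 = 24.84.

24.84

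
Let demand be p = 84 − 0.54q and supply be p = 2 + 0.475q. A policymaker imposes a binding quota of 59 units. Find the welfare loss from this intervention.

240.92

Competitive equilibrium: 84 − 0.54q = 2 + 0.475q → q* = 80.7882, p* = 40.3744.
At q = 59: demand price = 84 − 0.54·59 = 52.14; supply price = 2 + 0.475·59 = 30.025.
Δq = 80.7882 − 59 = 21.7882; wedge = 52.14 − 30.025 = 22.115.
The triangle = ½ × 21.7882 × 22.115 = 240.92.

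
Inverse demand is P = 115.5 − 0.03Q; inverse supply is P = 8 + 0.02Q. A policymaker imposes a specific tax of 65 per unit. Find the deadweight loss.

42250

Competitive equilibrium: 115.5 − 0.03Q = 8 + 0.02Q → Q* = 2150, P* = 51.
With the tax, the buyer price exceeds the seller price by 65: (115.5 − 0.03Q) − (8 + 0.02Q) = 65 → Q' = 850.
ΔQ = 2150 − 850 = 1300; the wedge equals the tax, 65.
Welfare loss = ½ × 1300 × 65 = 42250.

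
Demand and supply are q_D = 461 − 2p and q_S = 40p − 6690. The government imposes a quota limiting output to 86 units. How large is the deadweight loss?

In inverse form: demand p = 230.5 − 0.5q, supply p = 167.25 + 0.025q.
Competitive equilibrium: 230.5 − 0.5q = 167.25 + 0.025q → q* = 120.4762, p* = 170.2619.
At q = 86: demand price = 230.5 − 0.5·86 = 187.5; supply price = 167.25 + 0.025·86 = 169.4.
Δq = 120.4762 − 86 = 34.4762; wedge = 187.5 − 169.4 = 18.1.
DWL = ½ × 34.4762 × 18.1 = 312.01.

312.01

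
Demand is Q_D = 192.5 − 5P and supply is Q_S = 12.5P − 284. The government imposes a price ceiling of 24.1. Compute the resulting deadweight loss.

In inverse form: demand P = 38.5 − 0.2Q, supply P = 22.72 + 0.08Q.
Competitive equilibrium: 38.5 − 0.2Q = 22.72 + 0.08Q → Q* = 56.3571, P* = 27.2286.
At the ceiling P = 24.1, quantity supplied = (24.1 − 22.72)/0.08 = 17.25.
Willingness to pay at Q' = 17.25: 38.5 − 0.2·17.25 = 35.05.
ΔQ = 56.3571 − 17.25 = 39.1071; wedge = 35.05 − 24.1 = 10.95.
Welfare loss = ½ × 39.1071 × 10.95 = 214.11.

214.11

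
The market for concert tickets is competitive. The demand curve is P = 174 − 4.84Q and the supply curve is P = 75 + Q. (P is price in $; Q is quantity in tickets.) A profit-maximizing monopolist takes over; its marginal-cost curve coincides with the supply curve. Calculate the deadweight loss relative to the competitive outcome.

Competitive equilibrium: 174 − 4.84Q = 75 + Q → Q* = 16.9521, P* = 91.9521.
Marginal revenue: MR = 174 − 9.68Q. Set MR = MC: 174 − 9.68Q = 75 + Q → Q_m = 9.2697.
Price P_m = 174 − 4.84·9.2697 = 129.1347; MC(Q_m) = 75 + 1·9.2697 = 84.2697.
Competitive Q* = 16.9521, so ΔQ = 7.6824; wedge = 129.1347 − 84.2697 = 44.865.
DWL = ½ × 7.6824 × 44.865 = $172.34.

$172.34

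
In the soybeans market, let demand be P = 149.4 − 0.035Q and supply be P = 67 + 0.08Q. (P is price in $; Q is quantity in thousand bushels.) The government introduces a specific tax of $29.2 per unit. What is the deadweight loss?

Competitive equilibrium: 149.4 − 0.035Q = 67 + 0.08Q → Q* = 716.5217, P* = 124.3217.
With the tax, the buyer price exceeds the seller price by 29.2: (149.4 − 0.035Q) − (67 + 0.08Q) = 29.2 → Q' = 462.6087.
ΔQ = 716.5217 − 462.6087 = 253.913; the wedge equals the tax, 29.2.
Welfare loss = ½ × 253.913 × 29.2 = $3707.13 thousand.

$3707.13 thousand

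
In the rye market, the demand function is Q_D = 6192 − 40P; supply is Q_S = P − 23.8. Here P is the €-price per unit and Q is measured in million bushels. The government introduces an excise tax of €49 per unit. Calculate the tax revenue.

In inverse form: demand P = 154.8 − 0.025Q, supply P = 23.8 + Q.
Competitive equilibrium: 154.8 − 0.025Q = 23.8 + Q → Q* = 127.8049, P* = 151.6049.
With the tax, the buyer price exceeds the seller price by 49: (154.8 − 0.025Q) − (23.8 + Q) = 49 → Q' = 80.
Tax revenue = 49 × 80 = €3920 million.

€3920 million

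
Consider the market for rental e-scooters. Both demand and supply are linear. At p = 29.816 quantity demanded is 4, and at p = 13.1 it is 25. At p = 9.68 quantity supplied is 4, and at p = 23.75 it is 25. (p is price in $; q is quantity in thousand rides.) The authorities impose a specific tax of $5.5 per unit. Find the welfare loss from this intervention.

Demand slope = (13.1 − 29.816)/(25 − 4) = −0.796, so p = 33 − 0.796q.
Supply slope = (23.75 − 9.68)/(25 − 4) = 0.67, so p = 7 + 0.67q.
Competitive equilibrium: 33 − 0.796q = 7 + 0.67q → q* = 17.7353, p* = 18.8827.
With the tax, the buyer price exceeds the seller price by 5.5: (33 − 0.796q) − (7 + 0.67q) = 5.5 → q' = 13.9836.
Δq = 17.7353 − 13.9836 = 3.7517; the wedge equals the tax, 5.5.
Welfare loss = ½ × 3.7517 × 5.5 = $10.32 thousand.

$10.32 thousand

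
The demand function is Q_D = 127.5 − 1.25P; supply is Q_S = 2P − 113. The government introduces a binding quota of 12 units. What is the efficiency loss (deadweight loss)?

In inverse form: demand P = 102 − 0.8Q, supply P = 56.5 + 0.5Q.
Competitive equilibrium: 102 − 0.8Q = 56.5 + 0.5Q → Q* = 35, P* = 74.
At Q = 12: demand price = 102 − 0.8·12 = 92.4; supply price = 56.5 + 0.5·12 = 62.5.
ΔQ = 35 − 12 = 23; wedge = 92.4 − 62.5 = 29.9.
Welfare loss = ½ × 23 × 29.9 = 343.85.

343.85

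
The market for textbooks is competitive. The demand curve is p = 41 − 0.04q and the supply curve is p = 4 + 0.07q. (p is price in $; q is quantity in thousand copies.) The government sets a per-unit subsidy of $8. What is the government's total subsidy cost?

Competitive equilibrium: 41 − 0.04q = 4 + 0.07q → q* = 336.3636, p* = 27.5455.
The subsidy lowers effective supply by 8: p = 0.07q − 4.
New quantity: 41 − 0.04q = 0.07q − 4 → q' = 409.0909.
Total subsidy cost = 8 × 409.0909 = $3272.73 thousand.

$3272.73 thousand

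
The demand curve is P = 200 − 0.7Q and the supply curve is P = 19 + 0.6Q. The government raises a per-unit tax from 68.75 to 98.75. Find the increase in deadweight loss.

1932.69

Competitive equilibrium: 200 − 0.7Q = 19 + 0.6Q → Q* = 139.2308, P* = 102.5385.
For a per-unit tax t: ΔQ = t/1.3, so DWL = ½·t·(t/1.3) = t²/2.6.
At t = 68.75: DWL = 1817.909. At t = 98.75: DWL = 3750.601.
Increase = 3750.601 − 1817.909 = 1932.69.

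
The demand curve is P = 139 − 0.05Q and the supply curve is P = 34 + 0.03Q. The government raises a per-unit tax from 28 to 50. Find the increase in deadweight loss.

Competitive equilibrium: 139 − 0.05Q = 34 + 0.03Q → Q* = 1312.5, P* = 73.375.
For a per-unit tax t: ΔQ = t/0.08, so DWL = ½·t·(t/0.08) = t²/0.16.
At t = 28: DWL = 4900. At t = 50: DWL = 15625.
Increase = 15625 − 4900 = 10725.

10725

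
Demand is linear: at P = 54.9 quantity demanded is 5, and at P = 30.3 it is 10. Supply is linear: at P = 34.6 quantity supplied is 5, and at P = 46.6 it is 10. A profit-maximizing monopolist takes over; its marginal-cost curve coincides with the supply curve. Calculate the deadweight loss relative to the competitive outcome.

Demand slope = (30.3 − 54.9)/(10 − 5) = −4.92, so P = 79.5 − 4.92Q.
Supply slope = (46.6 − 34.6)/(10 − 5) = 2.4, so P = 22.6 + 2.4Q.
Competitive equilibrium: 79.5 − 4.92Q = 22.6 + 2.4Q → Q* = 7.7732, P* = 41.2557.
Marginal revenue: MR = 79.5 − 9.84Q. Set MR = MC: 79.5 − 9.84Q = 22.6 + 2.4Q → Q_m = 4.6487.
Price P_m = 79.5 − 4.92·4.6487 = 56.6284; MC(Q_m) = 22.6 + 2.4·4.6487 = 33.7569.
Competitive Q* = 7.7732, so ΔQ = 3.1245; wedge = 56.6284 − 33.7569 = 22.8715.
The triangle = ½ × 3.1245 × 22.8715 = 35.73.

35.73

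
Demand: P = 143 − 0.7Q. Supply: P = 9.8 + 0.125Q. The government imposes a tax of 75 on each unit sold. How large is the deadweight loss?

Competitive equilibrium: 143 − 0.7Q = 9.8 + 0.125Q → Q* = 161.4545, P* = 29.9818.
With the tax, the buyer price exceeds the seller price by 75: (143 − 0.7Q) − (9.8 + 0.125Q) = 75 → Q' = 70.5455.
ΔQ = 161.4545 − 70.5455 = 90.909; the wedge equals the tax, 75.
Welfare loss = ½ × 90.909 × 75 = 3409.09.

3409.09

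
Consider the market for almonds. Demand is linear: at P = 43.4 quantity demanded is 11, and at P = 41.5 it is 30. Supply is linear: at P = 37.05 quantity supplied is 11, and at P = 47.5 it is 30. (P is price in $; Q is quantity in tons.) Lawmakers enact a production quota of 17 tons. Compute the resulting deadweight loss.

Demand slope = (41.5 − 43.4)/(30 − 11) = −0.1, so P = 44.5 − 0.1Q.
Supply slope = (47.5 − 37.05)/(30 − 11) = 0.55, so P = 31 + 0.55Q.
Competitive equilibrium: 44.5 − 0.1Q = 31 + 0.55Q → Q* = 20.7692, P* = 42.4231.
At Q = 17: demand price = 44.5 − 0.1·17 = 42.8; supply price = 31 + 0.55·17 = 40.35.
ΔQ = 20.7692 − 17 = 3.7692; wedge = 42.8 − 40.35 = 2.45.
DWL = ½ × 3.7692 × 2.45 = $4.62.

$4.62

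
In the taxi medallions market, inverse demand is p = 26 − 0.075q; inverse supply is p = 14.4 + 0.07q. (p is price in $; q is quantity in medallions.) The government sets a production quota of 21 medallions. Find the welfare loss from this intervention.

Competitive equilibrium: 26 − 0.075q = 14.4 + 0.07q → q* = 80, p* = 20.
At q = 21: demand price = 26 − 0.075·21 = 24.425; supply price = 14.4 + 0.07·21 = 15.87.
Δq = 80 − 21 = 59; wedge = 24.425 − 15.87 = 8.555.
Deadweight loss = ½ × 59 × 8.555 = $252.37.

$252.37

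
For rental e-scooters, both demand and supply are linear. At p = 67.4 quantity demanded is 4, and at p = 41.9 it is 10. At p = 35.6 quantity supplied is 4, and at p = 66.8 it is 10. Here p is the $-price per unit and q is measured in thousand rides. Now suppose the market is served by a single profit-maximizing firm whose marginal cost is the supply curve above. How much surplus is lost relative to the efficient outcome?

$24.67 thousand

Demand slope = (41.9 − 67.4)/(10 − 4) = −4.25, so p = 84.4 − 4.25q.
Supply slope = (66.8 − 35.6)/(10 − 4) = 5.2, so p = 14.8 + 5.2q.
Competitive equilibrium: 84.4 − 4.25q = 14.8 + 5.2q → q* = 7.3651, p* = 53.0984.
Marginal revenue: MR = 84.4 − 8.5q. Set MR = MC: 84.4 − 8.5q = 14.8 + 5.2q → q_m = 5.0803.
Price p_m = 84.4 − 4.25·5.0803 = 62.8087; MC(q_m) = 14.8 + 5.2·5.0803 = 41.2176.
Competitive q* = 7.3651, so Δq = 2.2848; wedge = 62.8087 − 41.2176 = 21.5911.
DWL = ½ × 2.2848 × 21.5911 = $24.67 thousand.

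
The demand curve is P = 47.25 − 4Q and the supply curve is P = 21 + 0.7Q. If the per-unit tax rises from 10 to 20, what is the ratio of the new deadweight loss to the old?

Competitive equilibrium: 47.25 − 4Q = 21 + 0.7Q → Q* = 5.5851, P* = 24.9096.
For a per-unit tax t: ΔQ = t/4.7, so DWL = ½·t·(t/4.7) = t²/9.4.
At t = 10: DWL = 10.638. At t = 20: DWL = 42.553.
Ratio = (20/10)² = 4.

4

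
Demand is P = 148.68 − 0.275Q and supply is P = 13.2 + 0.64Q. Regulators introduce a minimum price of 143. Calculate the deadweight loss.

7426.86

Competitive equilibrium: 148.68 − 0.275Q = 13.2 + 0.64Q → Q* = 148.0656, P* = 107.962.
At the floor P = 143, quantity demanded = (148.68 − 143)/0.275 = 20.6545.
Sellers' marginal cost at Q' = 20.6545: 13.2 + 0.64·20.6545 = 26.4189.
ΔQ = 148.0656 − 20.6545 = 127.4111; wedge = 143 − 26.4189 = 116.5811.
Welfare loss = ½ × 127.4111 × 116.5811 = 7426.86.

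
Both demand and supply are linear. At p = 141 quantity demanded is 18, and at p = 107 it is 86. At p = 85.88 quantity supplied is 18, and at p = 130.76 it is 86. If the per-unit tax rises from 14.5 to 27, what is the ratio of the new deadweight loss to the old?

3.467

Demand slope = (107 − 141)/(86 − 18) = −0.5, so p = 150 − 0.5q.
Supply slope = (130.76 − 85.88)/(86 − 18) = 0.66, so p = 74 + 0.66q.
Competitive equilibrium: 150 − 0.5q = 74 + 0.66q → q* = 65.5172, p* = 117.2414.
For a per-unit tax t: Δq = t/1.16, so DWL = ½·t·(t/1.16) = t²/2.32.
At t = 14.5: DWL = 90.625. At t = 27: DWL = 314.224.
Ratio = (27/14.5)² = 3.467.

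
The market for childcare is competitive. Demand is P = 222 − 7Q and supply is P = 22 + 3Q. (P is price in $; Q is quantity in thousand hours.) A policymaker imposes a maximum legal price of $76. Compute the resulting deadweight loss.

$20 thousand

Competitive equilibrium: 222 − 7Q = 22 + 3Q → Q* = 20, P* = 82.
At the ceiling P = 76, quantity supplied = (76 − 22)/3 = 18.
Willingness to pay at Q' = 18: 222 − 7·18 = 96.
ΔQ = 20 − 18 = 2; wedge = 96 − 76 = 20.
DWL = ½ × 2 × 20 = $20 thousand.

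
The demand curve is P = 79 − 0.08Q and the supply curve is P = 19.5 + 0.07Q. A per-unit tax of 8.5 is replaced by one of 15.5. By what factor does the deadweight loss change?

Competitive equilibrium: 79 − 0.08Q = 19.5 + 0.07Q → Q* = 396.6667, P* = 47.2667.
For a per-unit tax t: ΔQ = t/0.15, so DWL = ½·t·(t/0.15) = t²/0.3.
At t = 8.5: DWL = 240.833. At t = 15.5: DWL = 800.833.
Ratio = (15.5/8.5)² = 3.325.

3.325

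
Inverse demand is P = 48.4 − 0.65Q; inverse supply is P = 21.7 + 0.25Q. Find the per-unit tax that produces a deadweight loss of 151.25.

Competitive equilibrium: 48.4 − 0.65Q = 21.7 + 0.25Q → Q* = 29.6667, P* = 29.1167.
A tax t gives ΔQ = t/0.9 and wedge t, so DWL = t²/1.8.
t²/1.8 = 151.25 → t² = 272.25 → t = 16.5.

16.5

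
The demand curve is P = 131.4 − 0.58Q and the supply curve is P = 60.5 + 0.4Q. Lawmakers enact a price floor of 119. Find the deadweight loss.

Competitive equilibrium: 131.4 − 0.58Q = 60.5 + 0.4Q → Q* = 72.3469, P* = 89.4388.
At the floor P = 119, quantity demanded = (131.4 − 119)/0.58 = 21.3793.
Sellers' marginal cost at Q' = 21.3793: 60.5 + 0.4·21.3793 = 69.0517.
ΔQ = 72.3469 − 21.3793 = 50.9676; wedge = 119 − 69.0517 = 49.9483.
DWL = ½ × 50.9676 × 49.9483 = 1272.87.

1272.87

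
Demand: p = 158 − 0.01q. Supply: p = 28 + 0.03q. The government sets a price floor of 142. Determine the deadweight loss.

54450

Competitive equilibrium: 158 − 0.01q = 28 + 0.03q → q* = 3250, p* = 125.5.
At the floor p = 142, quantity demanded = (158 − 142)/0.01 = 1600.
Sellers' marginal cost at q' = 1600: 28 + 0.03·1600 = 76.
Δq = 3250 − 1600 = 1650; wedge = 142 − 76 = 66.
The triangle = ½ × 1650 × 66 = 54450.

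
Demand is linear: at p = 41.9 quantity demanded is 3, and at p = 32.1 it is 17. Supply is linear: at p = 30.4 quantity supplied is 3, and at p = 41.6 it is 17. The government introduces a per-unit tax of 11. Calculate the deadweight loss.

Demand slope = (32.1 − 41.9)/(17 − 3) = −0.7, so p = 44 − 0.7q.
Supply slope = (41.6 − 30.4)/(17 − 3) = 0.8, so p = 28 + 0.8q.
Competitive equilibrium: 44 − 0.7q = 28 + 0.8q → q* = 10.6667, p* = 36.5333.
With the tax, the buyer price exceeds the seller price by 11: (44 − 0.7q) − (28 + 0.8q) = 11 → q' = 3.3333.
Δq = 10.6667 − 3.3333 = 7.3334; the wedge equals the tax, 11.
Welfare loss = ½ × 7.3334 × 11 = 40.33.

40.33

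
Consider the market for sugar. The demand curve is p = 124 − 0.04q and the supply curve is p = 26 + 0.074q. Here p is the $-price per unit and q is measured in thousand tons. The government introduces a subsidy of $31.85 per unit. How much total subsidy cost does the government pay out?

$36278.27 thousand

Competitive equilibrium: 124 − 0.04q = 26 + 0.074q → q* = 859.6491, p* = 89.614.
The subsidy lowers effective supply by 31.85: p = 0.074q − 5.85.
New quantity: 124 − 0.04q = 0.074q − 5.85 → q' = 1139.0351.
Total subsidy cost = 31.85 × 1139.0351 = $36278.27 thousand.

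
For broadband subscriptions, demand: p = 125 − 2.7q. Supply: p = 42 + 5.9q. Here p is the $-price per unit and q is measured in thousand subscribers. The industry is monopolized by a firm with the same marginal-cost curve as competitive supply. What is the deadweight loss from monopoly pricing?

$22.87 thousand

Competitive equilibrium: 125 − 2.7q = 42 + 5.9q → q* = 9.6512, p* = 98.9419.
Marginal revenue: MR = 125 − 5.4q. Set MR = MC: 125 − 5.4q = 42 + 5.9q → q_m = 7.3451.
Price p_m = 125 − 2.7·7.3451 = 105.1682; MC(q_m) = 42 + 5.9·7.3451 = 85.3361.
Competitive q* = 9.6512, so Δq = 2.3061; wedge = 105.1682 − 85.3361 = 19.8321.
The triangle = ½ × 2.3061 × 19.8321 = $22.87 thousand.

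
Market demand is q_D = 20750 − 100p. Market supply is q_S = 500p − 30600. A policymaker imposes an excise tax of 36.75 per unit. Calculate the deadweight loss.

In inverse form: demand p = 207.5 − 0.01q, supply p = 61.2 + 0.002q.
Competitive equilibrium: 207.5 − 0.01q = 61.2 + 0.002q → q* = 12191.6667, p* = 85.5833.
With the tax, the buyer price exceeds the seller price by 36.75: (207.5 − 0.01q) − (61.2 + 0.002q) = 36.75 → q' = 9129.1667.
Δq = 12191.6667 − 9129.1667 = 3062.5; the wedge equals the tax, 36.75.
Deadweight loss = ½ × 3062.5 × 36.75 = 56273.44.

56273.44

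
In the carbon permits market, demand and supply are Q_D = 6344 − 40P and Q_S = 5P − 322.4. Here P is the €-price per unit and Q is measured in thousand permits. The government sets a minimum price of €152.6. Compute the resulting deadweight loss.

In inverse form: demand P = 158.6 − 0.025Q, supply P = 64.48 + 0.2Q.
Competitive equilibrium: 158.6 − 0.025Q = 64.48 + 0.2Q → Q* = 418.3111, P* = 148.1422.
At the floor P = 152.6, quantity demanded = (158.6 − 152.6)/0.025 = 240.
Sellers' marginal cost at Q' = 240: 64.48 + 0.2·240 = 112.48.
ΔQ = 418.3111 − 240 = 178.3111; wedge = 152.6 − 112.48 = 40.12.
Deadweight loss = ½ × 178.3111 × 40.12 = €3576.92 thousand.

€3576.92 thousand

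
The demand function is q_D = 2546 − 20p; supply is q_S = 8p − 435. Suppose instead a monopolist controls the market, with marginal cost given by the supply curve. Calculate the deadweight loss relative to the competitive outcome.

750.34

In inverse form: demand p = 127.3 − 0.05q, supply p = 54.375 + 0.125q.
Competitive equilibrium: 127.3 − 0.05q = 54.375 + 0.125q → q* = 416.7143, p* = 106.4643.
Marginal revenue: MR = 127.3 − 0.1q. Set MR = MC: 127.3 − 0.1q = 54.375 + 0.125q → q_m = 324.1111.
Price p_m = 127.3 − 0.05·324.1111 = 111.0944; MC(q_m) = 54.375 + 0.125·324.1111 = 94.8889.
Competitive q* = 416.7143, so Δq = 92.6032; wedge = 111.0944 − 94.8889 = 16.2055.
DWL = ½ × 92.6032 × 16.2055 = 750.34.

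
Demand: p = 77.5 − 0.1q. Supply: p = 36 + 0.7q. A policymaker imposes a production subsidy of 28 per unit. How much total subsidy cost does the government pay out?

Competitive equilibrium: 77.5 − 0.1q = 36 + 0.7q → q* = 51.875, p* = 72.3125.
The subsidy lowers effective supply by 28: p = 8 + 0.7q.
New quantity: 77.5 − 0.1q = 8 + 0.7q → q' = 86.875.
Total subsidy cost = 28 × 86.875 = 2432.50.

2432.50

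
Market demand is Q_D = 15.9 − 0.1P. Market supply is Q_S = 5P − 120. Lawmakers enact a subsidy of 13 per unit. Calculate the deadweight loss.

In inverse form: demand P = 159 − 10Q, supply P = 24 + 0.2Q.
Competitive equilibrium: 159 − 10Q = 24 + 0.2Q → Q* = 13.2353, P* = 26.6471.
The subsidy lowers effective supply by 13: P = 11 + 0.2Q.
New quantity: 159 − 10Q = 11 + 0.2Q → Q' = 14.5098.
Overproduction ΔQ = 14.5098 − 13.2353 = 1.2745; wedge = subsidy = 13.
DWL = ½ × 1.2745 × 13 = 8.28.

8.28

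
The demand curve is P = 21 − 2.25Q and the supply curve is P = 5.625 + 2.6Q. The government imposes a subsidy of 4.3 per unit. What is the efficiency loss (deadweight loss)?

1.91

Competitive equilibrium: 21 − 2.25Q = 5.625 + 2.6Q → Q* = 3.1701, P* = 13.8673.
The subsidy lowers effective supply by 4.3: P = 1.325 + 2.6Q.
New quantity: 21 − 2.25Q = 1.325 + 2.6Q → Q' = 4.0567.
Overproduction ΔQ = 4.0567 − 3.1701 = 0.8866; wedge = subsidy = 4.3.
DWL = ½ × 0.8866 × 4.3 = 1.91.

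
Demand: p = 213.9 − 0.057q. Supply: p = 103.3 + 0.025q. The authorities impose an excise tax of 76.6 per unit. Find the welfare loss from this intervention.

35777.80

Competitive equilibrium: 213.9 − 0.057q = 103.3 + 0.025q → q* = 1348.78049, p* = 137.01951.
With the tax, the buyer price exceeds the seller price by 76.6: (213.9 − 0.057q) − (103.3 + 0.025q) = 76.6 → q' = 414.63415.
Δq = 1348.78049 − 414.63415 = 934.14634; the wedge equals the tax, 76.6.
DWL = ½ × 934.14634 × 76.6 = 35777.80.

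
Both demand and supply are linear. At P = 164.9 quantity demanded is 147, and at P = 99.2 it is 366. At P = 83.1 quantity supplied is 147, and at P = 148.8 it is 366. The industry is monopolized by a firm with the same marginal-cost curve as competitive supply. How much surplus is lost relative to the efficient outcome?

Demand slope = (99.2 − 164.9)/(366 − 147) = −0.3, so P = 209 − 0.3Q.
Supply slope = (148.8 − 83.1)/(366 − 147) = 0.3, so P = 39 + 0.3Q.
Competitive equilibrium: 209 − 0.3Q = 39 + 0.3Q → Q* = 283.33333, P* = 124.
Marginal revenue: MR = 209 − 0.6Q. Set MR = MC: 209 − 0.6Q = 39 + 0.3Q → Q_m = 188.88889.
Price P_m = 209 − 0.3·188.88889 = 152.33333; MC(Q_m) = 39 + 0.3·188.88889 = 95.66667.
Competitive Q* = 283.33333, so ΔQ = 94.44444; wedge = 152.33333 − 95.66667 = 56.66666.
DWL = ½ × 94.44444 × 56.66666 = 2675.93.

2675.93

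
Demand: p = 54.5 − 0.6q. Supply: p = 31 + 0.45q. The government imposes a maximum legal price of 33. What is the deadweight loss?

168.90

Competitive equilibrium: 54.5 − 0.6q = 31 + 0.45q → q* = 22.381, p* = 41.0714.
At the ceiling p = 33, quantity supplied = (33 − 31)/0.45 = 4.4444.
Willingness to pay at q' = 4.4444: 54.5 − 0.6·4.4444 = 51.8334.
Δq = 22.381 − 4.4444 = 17.9366; wedge = 51.8334 − 33 = 18.8334.
DWL = ½ × 17.9366 × 18.8334 = 168.90.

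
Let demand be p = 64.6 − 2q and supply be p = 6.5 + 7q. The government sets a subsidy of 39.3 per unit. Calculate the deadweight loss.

85.805

Competitive equilibrium: 64.6 − 2q = 6.5 + 7q → q* = 6.45556, p* = 51.68889.
The subsidy lowers effective supply by 39.3: p = 7q − 32.8.
New quantity: 64.6 − 2q = 7q − 32.8 → q' = 10.82222.
Overproduction Δq = 10.82222 − 6.45556 = 4.36666; wedge = subsidy = 39.3.
Deadweight loss = ½ × 4.36666 × 39.3 = 85.805.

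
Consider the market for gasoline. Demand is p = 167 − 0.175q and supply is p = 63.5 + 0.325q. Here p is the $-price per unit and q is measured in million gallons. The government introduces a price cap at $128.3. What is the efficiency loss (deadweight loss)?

$14.50 million

Competitive equilibrium: 167 − 0.175q = 63.5 + 0.325q → q* = 207, p* = 130.775.
At the ceiling p = 128.3, quantity supplied = (128.3 − 63.5)/0.325 = 199.3846.
Willingness to pay at q' = 199.3846: 167 − 0.175·199.3846 = 132.1077.
Δq = 207 − 199.3846 = 7.6154; wedge = 132.1077 − 128.3 = 3.8077.
Deadweight loss = ½ × 7.6154 × 3.8077 = $14.50 million.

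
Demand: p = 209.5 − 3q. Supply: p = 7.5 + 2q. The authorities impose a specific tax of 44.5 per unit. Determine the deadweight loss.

Competitive equilibrium: 209.5 − 3q = 7.5 + 2q → q* = 40.4, p* = 88.3.
With the tax, the buyer price exceeds the seller price by 44.5: (209.5 − 3q) − (7.5 + 2q) = 44.5 → q' = 31.5.
Δq = 40.4 − 31.5 = 8.9; the wedge equals the tax, 44.5.
Deadweight loss = ½ × 8.9 × 44.5 = 198.025.

198.025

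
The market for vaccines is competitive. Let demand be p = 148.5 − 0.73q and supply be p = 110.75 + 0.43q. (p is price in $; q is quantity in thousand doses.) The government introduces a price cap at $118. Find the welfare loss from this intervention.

$142.65 thousand

Competitive equilibrium: 148.5 − 0.73q = 110.75 + 0.43q → q* = 32.5431, p* = 124.7435.
At the ceiling p = 118, quantity supplied = (118 − 110.75)/0.43 = 16.8605.
Willingness to pay at q' = 16.8605: 148.5 − 0.73·16.8605 = 136.1918.
Δq = 32.5431 − 16.8605 = 15.6826; wedge = 136.1918 − 118 = 18.1918.
Welfare loss = ½ × 15.6826 × 18.1918 = $142.65 thousand.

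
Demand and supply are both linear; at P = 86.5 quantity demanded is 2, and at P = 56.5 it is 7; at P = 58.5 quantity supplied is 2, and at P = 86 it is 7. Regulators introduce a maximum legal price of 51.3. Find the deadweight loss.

80.60

Demand slope = (56.5 − 86.5)/(7 − 2) = −6, so P = 98.5 − 6Q.
Supply slope = (86 − 58.5)/(7 − 2) = 5.5, so P = 47.5 + 5.5Q.
Competitive equilibrium: 98.5 − 6Q = 47.5 + 5.5Q → Q* = 4.4348, P* = 71.8913.
At the ceiling P = 51.3, quantity supplied = (51.3 − 47.5)/5.5 = 0.6909.
Willingness to pay at Q' = 0.6909: 98.5 − 6·0.6909 = 94.3546.
ΔQ = 4.4348 − 0.6909 = 3.7439; wedge = 94.3546 − 51.3 = 43.0546.
Deadweight loss = ½ × 3.7439 × 43.0546 = 80.60.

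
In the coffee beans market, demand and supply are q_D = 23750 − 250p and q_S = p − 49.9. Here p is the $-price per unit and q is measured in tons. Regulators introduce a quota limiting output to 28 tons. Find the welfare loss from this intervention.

$143.72

In inverse form: demand p = 95 − 0.004q, supply p = 49.9 + q.
Competitive equilibrium: 95 − 0.004q = 49.9 + q → q* = 44.9203, p* = 94.8203.
At q = 28: demand price = 95 − 0.004·28 = 94.888; supply price = 49.9 + 1·28 = 77.9.
Δq = 44.9203 − 28 = 16.9203; wedge = 94.888 − 77.9 = 16.988.
Deadweight loss = ½ × 16.9203 × 16.988 = $143.72.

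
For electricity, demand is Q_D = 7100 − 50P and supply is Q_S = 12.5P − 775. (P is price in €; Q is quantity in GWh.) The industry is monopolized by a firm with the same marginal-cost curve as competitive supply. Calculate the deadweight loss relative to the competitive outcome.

In inverse form: demand P = 142 − 0.02Q, supply P = 62 + 0.08Q.
Competitive equilibrium: 142 − 0.02Q = 62 + 0.08Q → Q* = 800, P* = 126.
Marginal revenue: MR = 142 − 0.04Q. Set MR = MC: 142 − 0.04Q = 62 + 0.08Q → Q_m = 666.6667.
Price P_m = 142 − 0.02·666.6667 = 128.6667; MC(Q_m) = 62 + 0.08·666.6667 = 115.3333.
Competitive Q* = 800, so ΔQ = 133.3333; wedge = 128.6667 − 115.3333 = 13.3334.
Welfare loss = ½ × 133.3333 × 13.3334 = €888.89.

€888.89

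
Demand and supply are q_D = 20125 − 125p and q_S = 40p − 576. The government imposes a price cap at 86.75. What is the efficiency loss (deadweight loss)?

39560.69

In inverse form: demand p = 161 − 0.008q, supply p = 14.4 + 0.025q.
Competitive equilibrium: 161 − 0.008q = 14.4 + 0.025q → q* = 4442.4242, p* = 125.4606.
At the ceiling p = 86.75, quantity supplied = (86.75 − 14.4)/0.025 = 2894.
Willingness to pay at q' = 2894: 161 − 0.008·2894 = 137.848.
Δq = 4442.4242 − 2894 = 1548.4242; wedge = 137.848 − 86.75 = 51.098.
Deadweight loss = ½ × 1548.4242 × 51.098 = 39560.69.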